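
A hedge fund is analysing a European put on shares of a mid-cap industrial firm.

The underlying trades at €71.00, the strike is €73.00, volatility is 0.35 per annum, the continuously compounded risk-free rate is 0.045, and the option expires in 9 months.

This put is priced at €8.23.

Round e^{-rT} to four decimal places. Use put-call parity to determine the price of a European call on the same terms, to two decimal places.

€8.65

exp(−rT) = exp(−0.045·0.75) = 0.9668
Put-call parity: C − P = S − K·e^(−rT) = 71 − 73·0.9668 = 71 − 70.5764 = 0.4236
C = P + (C − P) = 8.23 + (0.4236) = 8.6536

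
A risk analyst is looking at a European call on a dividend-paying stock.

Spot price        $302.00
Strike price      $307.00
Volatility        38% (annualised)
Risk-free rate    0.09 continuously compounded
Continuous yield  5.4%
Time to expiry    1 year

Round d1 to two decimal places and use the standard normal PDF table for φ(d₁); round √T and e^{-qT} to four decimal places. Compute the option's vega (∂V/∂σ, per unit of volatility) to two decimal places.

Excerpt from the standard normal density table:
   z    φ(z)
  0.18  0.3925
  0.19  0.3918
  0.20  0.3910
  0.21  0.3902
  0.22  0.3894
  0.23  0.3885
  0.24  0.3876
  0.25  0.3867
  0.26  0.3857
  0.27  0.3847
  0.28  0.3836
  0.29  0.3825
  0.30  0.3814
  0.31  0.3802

σ√T = 0.38 × 1.0000 = 0.3800
d₁ = [ln(302/307) + (0.09 − 0.054 + ½·0.38²)·1] / (σ√T) = (-0.0164 + 0.1082) / 0.3800 = 0.2415 which rounds to 0.24
√T = √1 = 1.0000
φ(d₁) = φ(0.24) = 0.3876
exp(−qT) = exp(−0.054·1) = 0.9474
vega = S·exp(−qT)·φ(d₁)·√T = 302·0.9474·0.3876·1.0000 = 110.8981

110.90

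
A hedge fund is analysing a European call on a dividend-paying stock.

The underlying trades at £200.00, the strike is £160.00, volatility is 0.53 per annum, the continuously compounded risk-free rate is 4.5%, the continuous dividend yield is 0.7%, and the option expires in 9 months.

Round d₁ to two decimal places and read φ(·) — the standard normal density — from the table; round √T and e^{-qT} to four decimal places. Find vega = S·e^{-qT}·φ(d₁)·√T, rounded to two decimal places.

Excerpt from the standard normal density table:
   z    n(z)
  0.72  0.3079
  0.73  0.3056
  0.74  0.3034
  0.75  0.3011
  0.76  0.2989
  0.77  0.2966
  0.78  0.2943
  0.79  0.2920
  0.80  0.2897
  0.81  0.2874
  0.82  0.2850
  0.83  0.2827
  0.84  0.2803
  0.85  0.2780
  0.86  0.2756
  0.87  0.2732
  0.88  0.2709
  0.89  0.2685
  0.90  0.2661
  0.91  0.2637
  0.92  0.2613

50.71

T = 0.75;  σ√T = 0.4590
ln(S/K) + (r − q + σ²/2)T = ln(200/160) + (0.045 − 0.007 + 0.53²/2)·0.75 = 0.2231 + 0.1338 = 0.3570
d₁ = 0.3570 / 0.4590 = 0.7777 → 0.78
√T = √0.75 = 0.8660
φ(d₁) = φ(0.78) = 0.2943
exp(−qT) = exp(−0.007·0.75) = 0.9948
vega = S·exp(−qT)·φ(d₁)·√T = 200·0.9948·0.2943·0.8660 = 50.7077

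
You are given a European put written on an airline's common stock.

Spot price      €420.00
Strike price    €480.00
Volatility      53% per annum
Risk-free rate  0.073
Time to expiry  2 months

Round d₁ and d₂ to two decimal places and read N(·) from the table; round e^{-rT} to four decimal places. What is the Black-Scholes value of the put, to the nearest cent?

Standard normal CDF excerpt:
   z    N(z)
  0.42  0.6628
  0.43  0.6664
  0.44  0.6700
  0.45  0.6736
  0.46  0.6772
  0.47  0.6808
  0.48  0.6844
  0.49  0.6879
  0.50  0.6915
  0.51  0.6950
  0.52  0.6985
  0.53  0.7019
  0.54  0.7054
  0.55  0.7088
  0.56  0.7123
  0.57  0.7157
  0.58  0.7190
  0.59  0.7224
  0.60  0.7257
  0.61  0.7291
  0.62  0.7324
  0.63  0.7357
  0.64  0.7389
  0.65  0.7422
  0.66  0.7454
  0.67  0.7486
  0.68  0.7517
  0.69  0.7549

σ√T = 0.53 × 0.4082 = 0.2164
d₁ = [ln(420/480) + (0.073 + 0.53²/2)·0.1667] / 0.2164 = [-0.1335 + 0.0356] / 0.2164 = -0.4527 → -0.45
d₂ = d₁ − σ√T = -0.4527 − 0.2164 = -0.6691 → -0.67
e^(−rT) = e^(−0.073·0.1667) = 0.9879
N(−d₂) = N(0.67) = 0.7486;  N(−d₁) = N(0.45) = 0.6736
P = 480·0.9879·0.7486 − 420·0.6736 = 354.9801 − 282.9120 = 72.0681

€72.07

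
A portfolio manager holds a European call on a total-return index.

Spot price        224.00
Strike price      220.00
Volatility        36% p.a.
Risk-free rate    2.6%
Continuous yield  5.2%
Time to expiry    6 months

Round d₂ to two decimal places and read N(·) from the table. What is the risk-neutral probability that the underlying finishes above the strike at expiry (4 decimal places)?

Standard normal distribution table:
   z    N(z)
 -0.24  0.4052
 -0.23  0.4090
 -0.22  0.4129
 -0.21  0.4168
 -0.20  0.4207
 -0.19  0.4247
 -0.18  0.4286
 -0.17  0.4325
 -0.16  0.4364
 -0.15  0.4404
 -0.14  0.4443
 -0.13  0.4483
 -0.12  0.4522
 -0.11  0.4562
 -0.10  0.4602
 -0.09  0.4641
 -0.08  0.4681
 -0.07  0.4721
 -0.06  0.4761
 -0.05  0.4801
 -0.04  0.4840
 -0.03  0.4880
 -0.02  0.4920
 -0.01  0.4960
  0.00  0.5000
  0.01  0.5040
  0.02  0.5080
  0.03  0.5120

0.4562

σ√T = 0.36 × 0.7071 = 0.2546
ln(S/K) + (r − q + σ²/2)T = ln(224/220) + (0.026 − 0.052 + 0.36²/2)·0.5 = 0.0180 + 0.0194 = 0.0374
d₁ = 0.0374 / 0.2546 = 0.1470 ⇒ 0.15
d₂ = d₁ − σ√T = 0.1470 − 0.2546 = -0.1076 ⇒ -0.11
Risk-neutral Pr[S_T > K] = N(d₂) = N(-0.11) = 0.4562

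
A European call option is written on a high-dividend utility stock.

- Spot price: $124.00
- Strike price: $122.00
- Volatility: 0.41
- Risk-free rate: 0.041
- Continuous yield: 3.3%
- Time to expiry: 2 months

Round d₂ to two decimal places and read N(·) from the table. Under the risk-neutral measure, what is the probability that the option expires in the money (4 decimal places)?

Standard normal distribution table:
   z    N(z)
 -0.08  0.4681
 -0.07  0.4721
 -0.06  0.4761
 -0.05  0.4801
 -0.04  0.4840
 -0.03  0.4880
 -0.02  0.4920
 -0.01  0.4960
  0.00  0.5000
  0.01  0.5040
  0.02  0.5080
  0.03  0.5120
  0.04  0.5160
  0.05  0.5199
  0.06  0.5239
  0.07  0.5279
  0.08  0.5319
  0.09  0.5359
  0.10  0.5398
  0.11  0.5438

0.5080

T = 0.1667;  σ√T = 0.1674
ln(S/K) + (r − q + σ²/2)T = ln(124/122) + (0.041 − 0.033 + 0.41²/2)·0.1667 = 0.0163 + 0.0153 = 0.0316
d₁ = 0.0316 / 0.1674 = 0.1888 ⇒ 0.19
d₂ = d₁ − σ√T = 0.1888 − 0.1674 = 0.0214 ⇒ 0.02
Risk-neutral Pr[S_T > K] = N(d₂) = N(0.02) = 0.5080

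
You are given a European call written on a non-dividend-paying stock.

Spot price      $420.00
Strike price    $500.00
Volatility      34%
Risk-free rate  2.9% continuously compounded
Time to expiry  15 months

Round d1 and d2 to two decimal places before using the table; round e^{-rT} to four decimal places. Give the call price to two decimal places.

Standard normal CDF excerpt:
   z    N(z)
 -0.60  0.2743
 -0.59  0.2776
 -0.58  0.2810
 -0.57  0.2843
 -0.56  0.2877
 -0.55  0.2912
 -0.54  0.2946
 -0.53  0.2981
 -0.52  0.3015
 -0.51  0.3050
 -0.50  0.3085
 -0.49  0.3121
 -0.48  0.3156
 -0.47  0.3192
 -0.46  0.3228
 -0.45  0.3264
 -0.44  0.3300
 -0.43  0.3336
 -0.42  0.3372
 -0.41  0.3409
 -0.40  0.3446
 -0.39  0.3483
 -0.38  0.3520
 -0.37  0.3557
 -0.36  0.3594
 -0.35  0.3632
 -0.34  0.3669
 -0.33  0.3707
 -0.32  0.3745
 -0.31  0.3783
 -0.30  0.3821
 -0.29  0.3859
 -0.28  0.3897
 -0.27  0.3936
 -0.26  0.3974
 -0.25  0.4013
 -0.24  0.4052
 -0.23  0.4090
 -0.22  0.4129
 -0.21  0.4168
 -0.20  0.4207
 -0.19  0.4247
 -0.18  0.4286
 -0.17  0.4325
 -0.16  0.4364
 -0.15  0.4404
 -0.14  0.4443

$41.23

σ√T = 0.34·√1.25 = 0.3801
d₁ = [ln(420/500) + (0.029 + 0.34²/2)·1.25] / 0.3801 = [-0.1744 + 0.1085] / 0.3801 = -0.1732 ≈ -0.17
d₂ = d₁ − σ√T = -0.1732 − 0.3801 = -0.5534 ≈ -0.55
e^(−rT) = e^(−0.029·1.25) = 0.9644
C = 420·N(-0.17) − 500·0.9644·N(-0.55) = 420·0.4325 − 500·0.9644·0.2912 = 181.6500 − 140.4166 = 41.2334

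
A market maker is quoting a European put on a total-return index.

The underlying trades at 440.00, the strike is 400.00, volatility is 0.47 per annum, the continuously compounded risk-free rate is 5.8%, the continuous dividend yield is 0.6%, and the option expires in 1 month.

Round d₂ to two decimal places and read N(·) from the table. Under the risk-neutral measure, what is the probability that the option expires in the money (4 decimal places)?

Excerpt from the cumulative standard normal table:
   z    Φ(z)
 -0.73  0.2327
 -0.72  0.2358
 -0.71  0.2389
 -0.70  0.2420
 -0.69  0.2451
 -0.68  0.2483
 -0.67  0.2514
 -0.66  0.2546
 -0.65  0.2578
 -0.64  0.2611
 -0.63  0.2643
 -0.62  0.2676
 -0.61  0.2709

0.2514

σ√T = 0.47·√0.08333 = 0.1357
d₁ = [ln(440/400) + (0.058 − 0.006 + 0.47²/2)·0.08333] / 0.1357 = [0.0953 + 0.0135] / 0.1357 = 0.8023 ⇒ 0.80
d₂ = d₁ − σ√T = 0.8023 − 0.1357 = 0.6666 ⇒ 0.67
Pr(exercise) under Q = N(−d₂) = N(-0.67) = 0.2514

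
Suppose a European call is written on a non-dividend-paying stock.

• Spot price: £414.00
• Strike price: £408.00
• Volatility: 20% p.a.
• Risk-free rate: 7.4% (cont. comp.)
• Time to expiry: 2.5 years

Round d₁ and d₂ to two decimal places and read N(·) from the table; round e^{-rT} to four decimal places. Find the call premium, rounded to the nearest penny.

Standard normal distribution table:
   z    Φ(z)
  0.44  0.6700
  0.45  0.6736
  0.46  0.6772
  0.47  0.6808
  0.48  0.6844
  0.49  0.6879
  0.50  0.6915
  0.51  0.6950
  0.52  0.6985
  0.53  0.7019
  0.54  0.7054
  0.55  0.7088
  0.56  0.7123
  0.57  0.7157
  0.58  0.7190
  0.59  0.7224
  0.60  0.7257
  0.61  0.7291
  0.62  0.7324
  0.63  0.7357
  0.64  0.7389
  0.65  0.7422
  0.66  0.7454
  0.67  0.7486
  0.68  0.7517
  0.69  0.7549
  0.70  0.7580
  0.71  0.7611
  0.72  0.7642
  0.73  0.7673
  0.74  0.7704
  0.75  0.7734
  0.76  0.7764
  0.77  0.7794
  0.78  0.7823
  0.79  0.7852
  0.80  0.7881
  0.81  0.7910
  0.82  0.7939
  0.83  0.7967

σ√T = 0.2 × 1.5811 = 0.3162
ln(S/K) + (r + σ²/2)T = ln(414/408) + (0.074 + 0.2²/2)·2.5 = 0.0146 + 0.2350 = 0.2496
d₁ = 0.2496 / 0.3162 = 0.7893 which rounds to 0.79
d₂ = d₁ − σ√T = 0.7893 − 0.3162 = 0.4731 which rounds to 0.47
e^(−rT) = e^(−0.074·2.5) = 0.8311
N(d₁) = N(0.79) = 0.7852;  N(d₂) = N(0.47) = 0.6808
C = 414·0.7852 − 408·0.8311·0.6808 = 325.0728 − 230.8517 = 94.2211

£94.22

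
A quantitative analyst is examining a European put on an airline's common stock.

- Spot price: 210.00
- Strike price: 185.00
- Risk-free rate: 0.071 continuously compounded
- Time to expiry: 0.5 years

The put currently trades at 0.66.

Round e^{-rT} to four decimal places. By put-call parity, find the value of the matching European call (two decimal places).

32.12

e^(−rT) = e^(−0.071·0.5) = 0.9651
Put-call parity: C − P = S − K·e^(−rT) = 210 − 185·0.9651 = 210 − 178.5435 = 31.4565
C = P + (C − P) = 0.66 + (31.4565) = 32.1165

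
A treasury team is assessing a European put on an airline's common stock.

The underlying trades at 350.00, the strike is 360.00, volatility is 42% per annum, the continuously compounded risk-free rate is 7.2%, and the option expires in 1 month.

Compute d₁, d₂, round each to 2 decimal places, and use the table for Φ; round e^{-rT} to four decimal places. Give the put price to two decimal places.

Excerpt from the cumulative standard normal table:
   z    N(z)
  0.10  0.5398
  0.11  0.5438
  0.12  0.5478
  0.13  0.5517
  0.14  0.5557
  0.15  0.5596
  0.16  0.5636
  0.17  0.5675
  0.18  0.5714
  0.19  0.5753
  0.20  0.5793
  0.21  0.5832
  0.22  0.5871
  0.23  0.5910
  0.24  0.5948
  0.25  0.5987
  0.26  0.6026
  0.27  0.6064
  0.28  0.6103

σ√T = 0.42 × 0.2887 = 0.1212
d₁ = [ln(350/360) + (0.072 + ½·0.42²)·0.08333] / (σ√T) = (-0.0282 + 0.0133) / 0.1212 = -0.1222 ⇒ -0.12
d₂ = -0.1222 − 0.1212 = -0.2435 ⇒ -0.24
exp(−rT) = exp(−0.072·0.08333) = 0.9940
P = 360·0.9940·N(0.24) − 350·N(0.12) = 360·0.9940·0.5948 − 350·0.5478 = 212.8432 − 191.7300 = 21.1132

21.11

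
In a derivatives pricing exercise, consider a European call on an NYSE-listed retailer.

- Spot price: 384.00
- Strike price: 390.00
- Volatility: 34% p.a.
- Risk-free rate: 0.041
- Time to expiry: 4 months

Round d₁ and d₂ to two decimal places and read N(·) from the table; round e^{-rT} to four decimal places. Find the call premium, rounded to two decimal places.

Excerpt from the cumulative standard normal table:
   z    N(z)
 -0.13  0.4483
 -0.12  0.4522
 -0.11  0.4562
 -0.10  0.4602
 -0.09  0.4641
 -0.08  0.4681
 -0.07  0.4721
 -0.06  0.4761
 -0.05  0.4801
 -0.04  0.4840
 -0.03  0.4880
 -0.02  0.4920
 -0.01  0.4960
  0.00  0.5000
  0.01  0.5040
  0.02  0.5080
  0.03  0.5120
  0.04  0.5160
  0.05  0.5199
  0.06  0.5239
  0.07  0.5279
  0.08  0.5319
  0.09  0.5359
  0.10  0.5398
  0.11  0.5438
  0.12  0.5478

σ√T = 0.34 × 0.5774 = 0.1963
d₁ = [ln(384/390) + (0.041 + 0.34²/2)·0.3333] / 0.1963 = [-0.0155 + 0.0329] / 0.1963 = 0.0888 ⇒ 0.09
d₂ = d₁ − σ√T = 0.0888 − 0.1963 = -0.1075 ⇒ -0.11
exp(−rT) = exp(−0.041·0.3333) = 0.9864
C = 384·N(0.09) − 390·0.9864·N(-0.11) = 384·0.5359 − 390·0.9864·0.4562 = 205.7856 − 175.4983 = 30.2873

30.29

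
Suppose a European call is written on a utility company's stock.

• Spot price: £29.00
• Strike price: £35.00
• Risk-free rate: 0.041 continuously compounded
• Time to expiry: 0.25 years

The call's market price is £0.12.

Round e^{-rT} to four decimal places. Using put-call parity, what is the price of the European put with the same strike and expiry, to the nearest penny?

e^(−rT) = e^(−0.041·0.25) = 0.9898
Put-call parity: C − P = S − K·e^(−rT) = 29 − 35·0.9898 = 29 − 34.6430 = -5.6430
P = C − (C − P) = 0.12 − (-5.6430) = 5.7630

£5.76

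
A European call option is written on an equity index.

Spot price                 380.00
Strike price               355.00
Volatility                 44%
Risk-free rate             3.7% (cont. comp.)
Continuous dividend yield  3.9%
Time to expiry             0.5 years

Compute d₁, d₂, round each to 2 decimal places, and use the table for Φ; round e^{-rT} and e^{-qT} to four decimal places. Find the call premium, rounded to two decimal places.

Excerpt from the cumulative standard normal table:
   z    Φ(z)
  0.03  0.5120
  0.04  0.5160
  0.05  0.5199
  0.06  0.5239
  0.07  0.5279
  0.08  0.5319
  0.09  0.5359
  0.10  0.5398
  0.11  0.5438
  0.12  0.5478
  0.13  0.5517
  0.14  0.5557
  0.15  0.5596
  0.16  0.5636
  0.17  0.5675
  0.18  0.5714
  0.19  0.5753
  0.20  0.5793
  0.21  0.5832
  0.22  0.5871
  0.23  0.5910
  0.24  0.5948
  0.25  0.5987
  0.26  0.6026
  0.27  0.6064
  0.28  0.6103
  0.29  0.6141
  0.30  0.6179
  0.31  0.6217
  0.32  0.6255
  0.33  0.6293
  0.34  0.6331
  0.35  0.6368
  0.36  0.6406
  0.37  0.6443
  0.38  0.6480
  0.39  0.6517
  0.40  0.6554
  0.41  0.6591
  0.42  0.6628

σ√T = 0.44·√0.5 = 0.3111
ln(S/K) + (r − q + σ²/2)T = ln(380/355) + (0.037 − 0.039 + 0.44²/2)·0.5 = 0.0681 + 0.0474 = 0.1155
d₁ = 0.1155 / 0.3111 = 0.3711 ≈ 0.37
d₂ = d₁ − σ√T = 0.3711 − 0.3111 = 0.0600 ≈ 0.06
exp(−qT) = exp(−0.039·0.5) = 0.9807;  exp(−rT) = exp(−0.037·0.5) = 0.9817
N(d₁) = N(0.37) = 0.6443;  N(d₂) = N(0.06) = 0.5239
C = 380·0.9807·0.6443 − 355·0.9817·0.5239 = 240.1087 − 182.5810 = 57.5277

57.53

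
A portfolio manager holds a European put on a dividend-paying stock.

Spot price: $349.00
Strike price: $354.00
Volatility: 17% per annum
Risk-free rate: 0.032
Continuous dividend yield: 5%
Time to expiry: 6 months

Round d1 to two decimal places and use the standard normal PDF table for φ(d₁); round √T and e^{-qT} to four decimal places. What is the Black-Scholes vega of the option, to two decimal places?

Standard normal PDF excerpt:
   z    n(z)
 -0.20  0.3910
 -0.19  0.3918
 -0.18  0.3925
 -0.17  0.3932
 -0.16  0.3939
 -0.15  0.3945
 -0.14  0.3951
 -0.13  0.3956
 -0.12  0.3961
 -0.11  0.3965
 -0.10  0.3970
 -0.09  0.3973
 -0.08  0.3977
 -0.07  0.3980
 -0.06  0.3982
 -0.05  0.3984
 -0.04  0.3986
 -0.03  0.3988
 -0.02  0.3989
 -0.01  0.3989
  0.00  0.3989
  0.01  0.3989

95.21

σ√T = 0.17·√0.5 = 0.1202
d₁ = [ln(349/354) + (0.032 − 0.05 + 0.17²/2)·0.5] / 0.1202 = [-0.0142 − 0.0018] / 0.1202 = -0.1331 which rounds to -0.13
√T = √0.5 = 0.7071
φ(d₁) = φ(-0.13) = 0.3956
e^(−qT) = e^(−0.05·0.5) = 0.9753
vega = S·e^(−qT)·φ(d₁)·√T = 349·0.9753·0.3956·0.7071 = 95.2140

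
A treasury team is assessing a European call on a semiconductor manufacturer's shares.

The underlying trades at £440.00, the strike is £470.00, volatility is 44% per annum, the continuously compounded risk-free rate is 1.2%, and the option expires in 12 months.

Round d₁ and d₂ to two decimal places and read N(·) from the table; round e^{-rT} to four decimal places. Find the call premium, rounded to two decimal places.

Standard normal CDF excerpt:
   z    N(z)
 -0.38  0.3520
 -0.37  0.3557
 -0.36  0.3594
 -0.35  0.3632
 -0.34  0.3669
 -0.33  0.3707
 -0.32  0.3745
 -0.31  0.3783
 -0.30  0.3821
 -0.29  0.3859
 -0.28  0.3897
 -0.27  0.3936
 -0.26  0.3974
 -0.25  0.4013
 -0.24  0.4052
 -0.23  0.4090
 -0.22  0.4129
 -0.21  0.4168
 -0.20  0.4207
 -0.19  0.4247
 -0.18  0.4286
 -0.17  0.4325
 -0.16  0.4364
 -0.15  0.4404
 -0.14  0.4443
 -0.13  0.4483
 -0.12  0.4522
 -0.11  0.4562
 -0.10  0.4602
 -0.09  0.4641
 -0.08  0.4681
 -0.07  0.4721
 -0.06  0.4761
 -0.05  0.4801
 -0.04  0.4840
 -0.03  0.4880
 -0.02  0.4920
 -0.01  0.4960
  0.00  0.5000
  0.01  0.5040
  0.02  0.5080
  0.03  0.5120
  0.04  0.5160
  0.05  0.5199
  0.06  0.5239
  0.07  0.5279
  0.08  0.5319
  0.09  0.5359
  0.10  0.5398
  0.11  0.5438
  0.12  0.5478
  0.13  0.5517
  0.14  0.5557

£67.12

T = 1;  σ√T = 0.4400
d₁ = [ln(440/470) + (0.012 + 0.44²/2)·1] / 0.4400 = [-0.0660 + 0.1088] / 0.4400 = 0.0974 ⇒ 0.10
d₂ = d₁ − σ√T = 0.0974 − 0.4400 = -0.3426 ⇒ -0.34
e^(−rT) = e^(−0.012·1) = 0.9881
C = 440·N(0.10) − 470·0.9881·N(-0.34) = 440·0.5398 − 470·0.9881·0.3669 = 237.5120 − 170.3909 = 67.1211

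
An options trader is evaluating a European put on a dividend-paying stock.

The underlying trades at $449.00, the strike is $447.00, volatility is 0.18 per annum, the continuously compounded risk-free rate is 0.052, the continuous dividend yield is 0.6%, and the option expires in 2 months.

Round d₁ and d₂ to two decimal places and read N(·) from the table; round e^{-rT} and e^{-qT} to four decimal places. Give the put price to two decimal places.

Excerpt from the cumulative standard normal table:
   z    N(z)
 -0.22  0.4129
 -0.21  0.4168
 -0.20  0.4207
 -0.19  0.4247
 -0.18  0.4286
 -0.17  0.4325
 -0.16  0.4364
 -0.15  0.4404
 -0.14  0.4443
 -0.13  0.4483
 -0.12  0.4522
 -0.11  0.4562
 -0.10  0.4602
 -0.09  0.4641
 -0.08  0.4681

$9.96

σ√T = 0.18 × 0.4082 = 0.0735
d₁ = [ln(449/447) + (0.052 − 0.006 + ½·0.18²)·0.1667] / (σ√T) = (0.0045 + 0.0104) / 0.0735 = 0.2018 which rounds to 0.20
d₂ = 0.2018 − 0.0735 = 0.1283 which rounds to 0.13
e^(−qT) = e^(−0.006·0.1667) = 0.9990;  e^(−rT) = e^(−0.052·0.1667) = 0.9914
P = 447·0.9914·N(-0.13) − 449·0.9990·N(-0.20) = 447·0.9914·0.4483 − 449·0.9990·0.4207 = 198.6667 − 188.7054 = 9.9613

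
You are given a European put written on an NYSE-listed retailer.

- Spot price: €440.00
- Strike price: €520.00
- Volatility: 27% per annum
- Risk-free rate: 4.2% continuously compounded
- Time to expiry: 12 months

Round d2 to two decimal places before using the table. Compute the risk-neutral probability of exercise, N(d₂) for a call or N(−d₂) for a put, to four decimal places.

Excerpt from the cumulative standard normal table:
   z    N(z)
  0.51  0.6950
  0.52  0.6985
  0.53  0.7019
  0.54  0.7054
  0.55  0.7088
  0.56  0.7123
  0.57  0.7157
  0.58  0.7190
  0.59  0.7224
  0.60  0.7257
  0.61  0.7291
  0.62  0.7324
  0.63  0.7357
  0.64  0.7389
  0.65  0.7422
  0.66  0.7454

σ√T = 0.27 × 1.0000 = 0.2700
d₁ = [ln(440/520) + (0.042 + ½·0.27²)·1] / (σ√T) = (-0.1671 + 0.0785) / 0.2700 = -0.3282 ≈ -0.33
d₂ = -0.3282 − 0.2700 = -0.5982 ≈ -0.60
Pr(exercise) under Q = N(−d₂) = N(0.60) = 0.7257

0.7257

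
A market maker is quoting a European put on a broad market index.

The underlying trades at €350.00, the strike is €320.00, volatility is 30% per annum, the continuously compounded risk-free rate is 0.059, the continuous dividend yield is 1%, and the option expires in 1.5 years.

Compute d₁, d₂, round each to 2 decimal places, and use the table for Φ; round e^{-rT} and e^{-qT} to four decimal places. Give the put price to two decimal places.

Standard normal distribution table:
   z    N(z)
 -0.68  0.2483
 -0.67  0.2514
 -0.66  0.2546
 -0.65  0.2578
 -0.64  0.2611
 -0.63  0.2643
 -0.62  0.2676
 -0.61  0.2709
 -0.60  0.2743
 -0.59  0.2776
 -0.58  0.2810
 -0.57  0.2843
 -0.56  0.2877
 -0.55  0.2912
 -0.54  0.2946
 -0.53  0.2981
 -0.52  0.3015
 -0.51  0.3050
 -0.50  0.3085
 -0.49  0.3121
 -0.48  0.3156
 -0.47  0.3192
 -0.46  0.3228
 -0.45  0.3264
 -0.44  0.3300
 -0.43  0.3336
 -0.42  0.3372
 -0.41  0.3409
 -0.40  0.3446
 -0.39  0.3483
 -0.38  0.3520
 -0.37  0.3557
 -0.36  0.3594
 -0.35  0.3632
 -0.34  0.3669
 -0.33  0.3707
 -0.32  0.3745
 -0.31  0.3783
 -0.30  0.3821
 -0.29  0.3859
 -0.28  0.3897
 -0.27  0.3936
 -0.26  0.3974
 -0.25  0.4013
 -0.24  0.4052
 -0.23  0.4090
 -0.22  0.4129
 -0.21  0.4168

σ√T = 0.3 × 1.2247 = 0.3674
d₁ = [ln(350/320) + (0.059 − 0.01 + 0.3²/2)·1.5] / 0.3674 = [0.0896 + 0.1410] / 0.3674 = 0.6276 ⇒ 0.63
d₂ = d₁ − σ√T = 0.6276 − 0.3674 = 0.2602 ⇒ 0.26
exp(−qT) = exp(−0.01·1.5) = 0.9851;  exp(−rT) = exp(−0.059·1.5) = 0.9153
N(−d₂) = N(-0.26) = 0.3974;  N(−d₁) = N(-0.63) = 0.2643
P = 320·0.9153·0.3974 − 350·0.9851·0.2643 = 116.3969 − 91.1267 = 25.2702

€25.27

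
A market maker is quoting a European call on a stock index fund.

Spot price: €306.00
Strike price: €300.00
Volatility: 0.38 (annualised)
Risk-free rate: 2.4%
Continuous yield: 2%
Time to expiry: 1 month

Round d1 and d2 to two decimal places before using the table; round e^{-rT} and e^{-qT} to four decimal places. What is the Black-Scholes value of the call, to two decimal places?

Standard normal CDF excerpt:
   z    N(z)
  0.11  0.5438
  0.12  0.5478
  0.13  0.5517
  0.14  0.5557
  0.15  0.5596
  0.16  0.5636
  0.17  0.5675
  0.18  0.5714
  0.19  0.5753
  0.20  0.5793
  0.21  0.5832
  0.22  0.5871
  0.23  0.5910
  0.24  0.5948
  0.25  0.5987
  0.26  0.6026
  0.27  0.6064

σ√T = 0.38·√0.08333 = 0.1097
d₁ = [ln(306/300) + (0.024 − 0.02 + 0.38²/2)·0.08333] / 0.1097 = [0.0198 + 0.0063] / 0.1097 = 0.2384 ⇒ 0.24
d₂ = d₁ − σ√T = 0.2384 − 0.1097 = 0.1287 ⇒ 0.13
exp(−qT) = exp(−0.02·0.08333) = 0.9983;  exp(−rT) = exp(−0.024·0.08333) = 0.9980
N(d₁) = N(0.24) = 0.5948;  N(d₂) = N(0.13) = 0.5517
C = 306·0.9983·0.5948 − 300·0.9980·0.5517 = 181.6994 − 165.1790 = 16.5204

€16.52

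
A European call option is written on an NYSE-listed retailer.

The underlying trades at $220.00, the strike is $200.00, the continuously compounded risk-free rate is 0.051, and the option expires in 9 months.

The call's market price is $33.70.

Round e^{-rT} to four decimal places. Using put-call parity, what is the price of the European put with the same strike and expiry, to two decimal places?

$6.20

e^(−rT) = e^(−0.051·0.75) = 0.9625
Put-call parity: C − P = S − K·e^(−rT) = 220 − 200·0.9625 = 220 − 192.5000 = 27.5000
P = C − (C − P) = 33.70 − (27.5000) = 6.2000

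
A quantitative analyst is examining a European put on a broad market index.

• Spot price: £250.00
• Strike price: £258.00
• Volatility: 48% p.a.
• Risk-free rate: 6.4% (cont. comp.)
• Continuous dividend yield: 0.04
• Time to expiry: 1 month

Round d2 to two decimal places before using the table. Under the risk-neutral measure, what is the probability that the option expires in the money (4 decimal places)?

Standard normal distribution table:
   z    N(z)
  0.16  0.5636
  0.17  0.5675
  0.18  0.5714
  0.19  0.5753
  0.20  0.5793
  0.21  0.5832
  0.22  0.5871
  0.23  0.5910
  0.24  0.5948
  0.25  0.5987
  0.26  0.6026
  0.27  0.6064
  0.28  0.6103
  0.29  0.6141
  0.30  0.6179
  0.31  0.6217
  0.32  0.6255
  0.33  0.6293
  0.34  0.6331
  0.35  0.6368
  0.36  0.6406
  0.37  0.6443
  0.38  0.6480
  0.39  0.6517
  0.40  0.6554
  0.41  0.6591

0.6103

σ√T = 0.48 × 0.2887 = 0.1386
d₁ = [ln(250/258) + (0.064 − 0.04 + ½·0.48²)·0.08333] / (σ√T) = (-0.0315 + 0.0116) / 0.1386 = -0.1436 ≈ -0.14
d₂ = -0.1436 − 0.1386 = -0.2822 ≈ -0.28
Risk-neutral Pr[S_T < K] = N(−d₂) = N(0.28) = 0.6103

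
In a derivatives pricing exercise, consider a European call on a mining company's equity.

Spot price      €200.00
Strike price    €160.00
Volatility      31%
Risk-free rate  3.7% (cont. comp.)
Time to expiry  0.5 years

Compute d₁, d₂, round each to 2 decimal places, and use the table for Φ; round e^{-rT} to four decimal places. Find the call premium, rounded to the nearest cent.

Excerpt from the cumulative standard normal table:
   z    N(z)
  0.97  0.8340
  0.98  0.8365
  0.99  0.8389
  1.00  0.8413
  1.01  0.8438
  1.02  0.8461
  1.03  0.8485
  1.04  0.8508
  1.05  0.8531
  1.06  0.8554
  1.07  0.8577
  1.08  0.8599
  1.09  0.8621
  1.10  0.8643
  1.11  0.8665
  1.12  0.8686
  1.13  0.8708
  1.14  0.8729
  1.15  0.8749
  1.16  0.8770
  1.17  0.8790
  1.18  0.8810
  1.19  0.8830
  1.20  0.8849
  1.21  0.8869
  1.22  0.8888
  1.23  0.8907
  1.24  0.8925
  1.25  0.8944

σ√T = 0.31 × 0.7071 = 0.2192
d₁ = [ln(200/160) + (0.037 + ½·0.31²)·0.5] / (σ√T) = (0.2231 + 0.0425) / 0.2192 = 1.2120 which rounds to 1.21
d₂ = 1.2120 − 0.2192 = 0.9928 which rounds to 0.99
exp(−rT) = exp(−0.037·0.5) = 0.9817
N(d₁) = N(1.21) = 0.8869;  N(d₂) = N(0.99) = 0.8389
C = 200·0.8869 − 160·0.9817·0.8389 = 177.3800 − 131.7677 = 45.6123

€45.61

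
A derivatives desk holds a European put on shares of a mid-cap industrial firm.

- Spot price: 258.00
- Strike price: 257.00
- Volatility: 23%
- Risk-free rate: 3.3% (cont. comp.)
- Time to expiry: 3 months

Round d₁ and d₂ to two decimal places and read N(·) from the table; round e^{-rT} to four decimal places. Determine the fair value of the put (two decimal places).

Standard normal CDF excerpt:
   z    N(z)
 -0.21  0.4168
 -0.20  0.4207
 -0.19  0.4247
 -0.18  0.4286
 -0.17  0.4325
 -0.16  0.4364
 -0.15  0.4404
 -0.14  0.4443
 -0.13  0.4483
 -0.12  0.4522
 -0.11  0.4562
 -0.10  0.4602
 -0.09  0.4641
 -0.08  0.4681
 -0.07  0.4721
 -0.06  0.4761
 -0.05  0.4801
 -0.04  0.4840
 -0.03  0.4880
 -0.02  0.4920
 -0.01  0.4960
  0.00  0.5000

9.78

σ√T = 0.23·√0.25 = 0.1150
d₁ = [ln(258/257) + (0.033 + 0.23²/2)·0.25] / 0.1150 = [0.0039 + 0.0149] / 0.1150 = 0.1630 ≈ 0.16
d₂ = d₁ − σ√T = 0.1630 − 0.1150 = 0.0480 ≈ 0.05
e^(−rT) = e^(−0.033·0.25) = 0.9918
N(−d₂) = N(-0.05) = 0.4801;  N(−d₁) = N(-0.16) = 0.4364
P = 257·0.9918·0.4801 − 258·0.4364 = 122.3739 − 112.5912 = 9.7827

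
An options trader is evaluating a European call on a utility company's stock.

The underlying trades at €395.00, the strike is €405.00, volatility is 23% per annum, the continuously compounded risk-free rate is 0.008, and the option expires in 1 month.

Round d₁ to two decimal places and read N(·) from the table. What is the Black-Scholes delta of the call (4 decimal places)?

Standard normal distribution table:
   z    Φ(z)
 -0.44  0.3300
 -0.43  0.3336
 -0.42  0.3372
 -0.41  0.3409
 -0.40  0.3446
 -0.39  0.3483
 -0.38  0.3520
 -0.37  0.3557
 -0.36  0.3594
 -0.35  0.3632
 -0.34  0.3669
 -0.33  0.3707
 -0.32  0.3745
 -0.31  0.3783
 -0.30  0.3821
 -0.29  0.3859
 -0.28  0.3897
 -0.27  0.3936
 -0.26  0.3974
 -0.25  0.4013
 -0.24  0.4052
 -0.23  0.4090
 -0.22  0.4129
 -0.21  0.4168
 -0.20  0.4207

0.3707

σ√T = 0.23·√0.08333 = 0.0664
d₁ = [ln(395/405) + (0.008 + ½·0.23²)·0.08333] / (σ√T) = (-0.0250 + 0.0029) / 0.0664 = -0.3333 → -0.33
N(d₁) = N(-0.33) = 0.3707
Δ_call = N(d₁) = 0.3707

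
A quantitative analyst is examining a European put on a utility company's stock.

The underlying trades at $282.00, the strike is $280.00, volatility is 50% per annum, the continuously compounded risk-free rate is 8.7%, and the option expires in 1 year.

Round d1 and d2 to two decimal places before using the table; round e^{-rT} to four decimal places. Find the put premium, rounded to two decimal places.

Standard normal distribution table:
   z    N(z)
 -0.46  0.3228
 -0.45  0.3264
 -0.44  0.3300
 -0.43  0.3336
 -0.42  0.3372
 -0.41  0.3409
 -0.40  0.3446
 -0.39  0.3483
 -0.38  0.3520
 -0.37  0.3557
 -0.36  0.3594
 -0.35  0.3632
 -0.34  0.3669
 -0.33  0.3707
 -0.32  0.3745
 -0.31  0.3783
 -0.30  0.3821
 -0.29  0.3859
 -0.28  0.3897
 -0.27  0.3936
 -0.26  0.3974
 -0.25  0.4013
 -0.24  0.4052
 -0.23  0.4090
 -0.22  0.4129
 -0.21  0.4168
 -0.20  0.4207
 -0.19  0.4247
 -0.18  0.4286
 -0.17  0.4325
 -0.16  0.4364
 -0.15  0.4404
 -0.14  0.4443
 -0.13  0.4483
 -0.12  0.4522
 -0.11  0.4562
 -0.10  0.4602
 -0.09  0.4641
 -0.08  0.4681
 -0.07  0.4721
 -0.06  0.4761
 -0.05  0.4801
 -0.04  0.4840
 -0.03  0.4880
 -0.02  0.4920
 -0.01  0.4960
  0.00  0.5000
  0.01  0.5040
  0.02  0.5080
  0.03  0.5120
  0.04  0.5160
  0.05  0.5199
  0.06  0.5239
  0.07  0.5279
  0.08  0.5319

T = 1;  σ√T = 0.5000
d₁ = [ln(282/280) + (0.087 + 0.5²/2)·1] / 0.5000 = [0.0071 + 0.2120] / 0.5000 = 0.4382 ≈ 0.44
d₂ = d₁ − σ√T = 0.4382 − 0.5000 = -0.0618 ≈ -0.06
e^(−rT) = e^(−0.087·1) = 0.9167
P = 280·0.9167·N(0.06) − 282·N(-0.44) = 280·0.9167·0.5239 − 282·0.3300 = 134.4726 − 93.0600 = 41.4126

$41.41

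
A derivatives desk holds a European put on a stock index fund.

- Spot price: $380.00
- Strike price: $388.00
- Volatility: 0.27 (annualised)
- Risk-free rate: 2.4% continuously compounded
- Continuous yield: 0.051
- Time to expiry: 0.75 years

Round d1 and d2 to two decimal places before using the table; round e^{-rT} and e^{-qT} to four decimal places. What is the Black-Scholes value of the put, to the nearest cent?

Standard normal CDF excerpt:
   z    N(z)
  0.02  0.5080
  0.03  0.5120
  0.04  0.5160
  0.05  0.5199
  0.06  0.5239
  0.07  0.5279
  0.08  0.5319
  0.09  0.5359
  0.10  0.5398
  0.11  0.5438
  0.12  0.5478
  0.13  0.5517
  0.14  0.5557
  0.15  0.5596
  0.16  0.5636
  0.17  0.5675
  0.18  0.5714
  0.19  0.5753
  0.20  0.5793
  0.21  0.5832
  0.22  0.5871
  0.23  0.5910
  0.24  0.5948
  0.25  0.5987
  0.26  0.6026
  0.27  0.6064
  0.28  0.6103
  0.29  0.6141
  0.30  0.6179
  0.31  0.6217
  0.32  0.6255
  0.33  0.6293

T = 0.75;  σ√T = 0.2338
ln(S/K) + (r − q + σ²/2)T = ln(380/388) + (0.024 − 0.051 + 0.27²/2)·0.75 = -0.0208 + 0.0071 = -0.0137
d₁ = -0.0137 / 0.2338 = -0.0588 which rounds to -0.06
d₂ = d₁ − σ√T = -0.0588 − 0.2338 = -0.2926 which rounds to -0.29
e^(−qT) = e^(−0.051·0.75) = 0.9625;  e^(−rT) = e^(−0.024·0.75) = 0.9822
N(−d₂) = N(0.29) = 0.6141;  N(−d₁) = N(0.06) = 0.5239
P = 388·0.9822·0.6141 − 380·0.9625·0.5239 = 234.0296 − 191.6164 = 42.4132

$42.41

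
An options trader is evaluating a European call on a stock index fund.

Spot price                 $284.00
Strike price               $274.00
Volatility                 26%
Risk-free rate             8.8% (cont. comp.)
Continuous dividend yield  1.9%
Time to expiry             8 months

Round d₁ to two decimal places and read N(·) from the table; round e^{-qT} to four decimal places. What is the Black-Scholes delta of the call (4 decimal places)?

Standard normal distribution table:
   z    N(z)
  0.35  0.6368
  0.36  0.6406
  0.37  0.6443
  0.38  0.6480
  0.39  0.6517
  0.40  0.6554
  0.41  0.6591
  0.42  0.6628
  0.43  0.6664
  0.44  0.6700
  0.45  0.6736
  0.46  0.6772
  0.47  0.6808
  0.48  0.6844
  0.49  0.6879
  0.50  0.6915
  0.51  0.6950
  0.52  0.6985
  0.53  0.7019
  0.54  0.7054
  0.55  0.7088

0.6792

T = 0.6667;  σ√T = 0.2123
d₁ = [ln(284/274) + (0.088 − 0.019 + 0.26²/2)·0.6667] / 0.2123 = [0.0358 + 0.0685] / 0.2123 = 0.4917 → 0.49
N(d₁) = N(0.49) = 0.6879
Δ_call = exp(−qT)·N(d₁) = 0.9874·0.6879 = 0.6792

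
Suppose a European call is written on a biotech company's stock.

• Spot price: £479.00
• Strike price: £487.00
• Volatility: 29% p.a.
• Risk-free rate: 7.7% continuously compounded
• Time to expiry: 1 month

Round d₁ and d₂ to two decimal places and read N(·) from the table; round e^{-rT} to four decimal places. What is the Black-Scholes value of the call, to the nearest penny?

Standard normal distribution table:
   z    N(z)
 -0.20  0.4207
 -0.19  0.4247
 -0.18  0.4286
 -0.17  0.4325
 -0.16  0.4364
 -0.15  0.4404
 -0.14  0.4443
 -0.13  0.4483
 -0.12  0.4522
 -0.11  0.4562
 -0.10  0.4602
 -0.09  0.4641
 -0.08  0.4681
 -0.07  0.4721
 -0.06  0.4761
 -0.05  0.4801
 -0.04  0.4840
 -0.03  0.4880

σ√T = 0.29 × 0.2887 = 0.0837
d₁ = [ln(479/487) + (0.077 + 0.29²/2)·0.08333] / 0.0837 = [-0.0166 + 0.0099] / 0.0837 = -0.0793 ≈ -0.08
d₂ = d₁ − σ√T = -0.0793 − 0.0837 = -0.1631 ≈ -0.16
e^(−rT) = e^(−0.077·0.08333) = 0.9936
N(d₁) = N(-0.08) = 0.4681;  N(d₂) = N(-0.16) = 0.4364
C = 479·0.4681 − 487·0.9936·0.4364 = 224.2199 − 211.1666 = 13.0533

£13.05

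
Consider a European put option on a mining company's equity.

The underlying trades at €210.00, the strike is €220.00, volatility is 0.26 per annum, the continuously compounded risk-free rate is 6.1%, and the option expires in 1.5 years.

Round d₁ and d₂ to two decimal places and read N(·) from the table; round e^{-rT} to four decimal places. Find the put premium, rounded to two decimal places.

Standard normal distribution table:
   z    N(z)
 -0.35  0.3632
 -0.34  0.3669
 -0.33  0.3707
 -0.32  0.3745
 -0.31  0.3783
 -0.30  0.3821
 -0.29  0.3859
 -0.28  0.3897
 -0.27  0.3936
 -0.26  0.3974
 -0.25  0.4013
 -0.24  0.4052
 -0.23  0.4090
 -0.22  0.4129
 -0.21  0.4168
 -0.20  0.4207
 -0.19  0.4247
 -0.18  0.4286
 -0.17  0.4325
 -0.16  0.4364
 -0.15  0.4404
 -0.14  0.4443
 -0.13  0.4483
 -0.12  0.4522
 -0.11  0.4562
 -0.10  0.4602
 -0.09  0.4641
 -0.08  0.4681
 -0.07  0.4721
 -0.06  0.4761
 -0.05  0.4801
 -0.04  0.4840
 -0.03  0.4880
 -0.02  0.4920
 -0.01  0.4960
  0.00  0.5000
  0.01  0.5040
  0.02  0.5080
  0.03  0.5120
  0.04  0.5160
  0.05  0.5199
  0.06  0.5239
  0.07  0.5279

€21.75

σ√T = 0.26·√1.5 = 0.3184
ln(S/K) + (r + σ²/2)T = ln(210/220) + (0.061 + 0.26²/2)·1.5 = -0.0465 + 0.1422 = 0.0957
d₁ = 0.0957 / 0.3184 = 0.3005 which rounds to 0.30
d₂ = d₁ − σ√T = 0.3005 − 0.3184 = -0.0180 which rounds to -0.02
e^(−rT) = e^(−0.061·1.5) = 0.9126
P = 220·0.9126·N(0.02) − 210·N(-0.30) = 220·0.9126·0.5080 − 210·0.3821 = 101.9922 − 80.2410 = 21.7512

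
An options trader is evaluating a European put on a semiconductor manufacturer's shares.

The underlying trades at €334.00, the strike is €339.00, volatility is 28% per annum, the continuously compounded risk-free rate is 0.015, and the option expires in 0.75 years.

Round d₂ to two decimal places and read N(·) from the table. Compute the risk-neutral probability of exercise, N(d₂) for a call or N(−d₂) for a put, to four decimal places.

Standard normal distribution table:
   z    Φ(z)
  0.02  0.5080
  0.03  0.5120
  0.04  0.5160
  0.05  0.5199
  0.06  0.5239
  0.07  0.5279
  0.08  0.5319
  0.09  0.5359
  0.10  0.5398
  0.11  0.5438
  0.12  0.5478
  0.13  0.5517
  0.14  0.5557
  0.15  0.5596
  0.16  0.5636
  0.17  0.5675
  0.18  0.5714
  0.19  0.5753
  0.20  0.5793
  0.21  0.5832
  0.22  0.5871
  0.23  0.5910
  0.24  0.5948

σ√T = 0.28·√0.75 = 0.2425
ln(S/K) + (r + σ²/2)T = ln(334/339) + (0.015 + 0.28²/2)·0.75 = -0.0149 + 0.0407 = 0.0258
d₁ = 0.0258 / 0.2425 = 0.1064 ≈ 0.11
d₂ = d₁ − σ√T = 0.1064 − 0.2425 = -0.1361 ≈ -0.14
Pr(exercise) under Q = N(−d₂) = N(0.14) = 0.5557

0.5557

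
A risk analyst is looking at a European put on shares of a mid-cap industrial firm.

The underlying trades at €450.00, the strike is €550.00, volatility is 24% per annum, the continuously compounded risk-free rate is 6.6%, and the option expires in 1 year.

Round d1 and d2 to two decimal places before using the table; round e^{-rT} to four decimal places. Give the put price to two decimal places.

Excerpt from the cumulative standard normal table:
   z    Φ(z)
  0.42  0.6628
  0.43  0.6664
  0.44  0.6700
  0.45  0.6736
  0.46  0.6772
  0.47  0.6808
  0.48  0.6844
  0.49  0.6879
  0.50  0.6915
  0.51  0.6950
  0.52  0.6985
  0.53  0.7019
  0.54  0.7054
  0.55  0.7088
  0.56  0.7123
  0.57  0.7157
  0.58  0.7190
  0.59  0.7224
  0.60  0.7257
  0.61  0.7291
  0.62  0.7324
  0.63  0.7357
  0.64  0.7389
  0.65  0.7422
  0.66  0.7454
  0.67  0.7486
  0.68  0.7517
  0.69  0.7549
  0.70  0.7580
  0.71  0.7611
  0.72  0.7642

€85.52

σ√T = 0.24·√1 = 0.2400
d₁ = [ln(450/550) + (0.066 + 0.24²/2)·1] / 0.2400 = [-0.2007 + 0.0948] / 0.2400 = -0.4411 which rounds to -0.44
d₂ = d₁ − σ√T = -0.4411 − 0.2400 = -0.6811 which rounds to -0.68
exp(−rT) = exp(−0.066·1) = 0.9361
P = 550·0.9361·N(0.68) − 450·N(0.44) = 550·0.9361·0.7517 − 450·0.6700 = 387.0165 − 301.5000 = 85.5165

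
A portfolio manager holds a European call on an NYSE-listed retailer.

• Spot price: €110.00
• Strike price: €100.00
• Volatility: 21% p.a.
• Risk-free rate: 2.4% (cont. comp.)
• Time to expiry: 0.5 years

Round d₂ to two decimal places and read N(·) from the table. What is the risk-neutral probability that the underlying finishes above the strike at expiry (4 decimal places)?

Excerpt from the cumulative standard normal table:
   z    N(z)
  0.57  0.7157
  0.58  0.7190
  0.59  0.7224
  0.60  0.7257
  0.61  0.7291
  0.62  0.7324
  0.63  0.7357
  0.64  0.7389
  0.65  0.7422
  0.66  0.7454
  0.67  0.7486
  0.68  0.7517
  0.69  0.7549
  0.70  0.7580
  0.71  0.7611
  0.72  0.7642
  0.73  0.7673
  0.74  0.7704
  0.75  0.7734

T = 0.5;  σ√T = 0.1485
ln(S/K) + (r + σ²/2)T = ln(110/100) + (0.024 + 0.21²/2)·0.5 = 0.0953 + 0.0230 = 0.1183
d₁ = 0.1183 / 0.1485 = 0.7969 → 0.80
d₂ = d₁ − σ√T = 0.7969 − 0.1485 = 0.6484 → 0.65
Risk-neutral Pr[S_T > K] = N(d₂) = N(0.65) = 0.7422

0.7422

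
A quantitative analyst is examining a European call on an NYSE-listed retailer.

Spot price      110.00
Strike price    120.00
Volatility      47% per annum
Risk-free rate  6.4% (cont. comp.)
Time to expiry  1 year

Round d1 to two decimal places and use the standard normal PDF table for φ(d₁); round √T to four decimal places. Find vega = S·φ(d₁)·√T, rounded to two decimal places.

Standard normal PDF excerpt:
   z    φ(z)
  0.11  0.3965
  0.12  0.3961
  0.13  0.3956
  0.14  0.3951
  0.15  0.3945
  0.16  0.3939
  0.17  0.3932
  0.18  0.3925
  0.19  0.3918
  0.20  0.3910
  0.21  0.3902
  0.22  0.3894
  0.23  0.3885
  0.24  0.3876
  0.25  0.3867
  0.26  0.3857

T = 1;  σ√T = 0.4700
d₁ = [ln(110/120) + (0.064 + 0.47²/2)·1] / 0.4700 = [-0.0870 + 0.1744] / 0.4700 = 0.1860 which rounds to 0.19
√T = √1 = 1.0000
φ(d₁) = φ(0.19) = 0.3918
vega = S·φ(d₁)·√T = 110·0.3918·1.0000 = 43.0980

43.10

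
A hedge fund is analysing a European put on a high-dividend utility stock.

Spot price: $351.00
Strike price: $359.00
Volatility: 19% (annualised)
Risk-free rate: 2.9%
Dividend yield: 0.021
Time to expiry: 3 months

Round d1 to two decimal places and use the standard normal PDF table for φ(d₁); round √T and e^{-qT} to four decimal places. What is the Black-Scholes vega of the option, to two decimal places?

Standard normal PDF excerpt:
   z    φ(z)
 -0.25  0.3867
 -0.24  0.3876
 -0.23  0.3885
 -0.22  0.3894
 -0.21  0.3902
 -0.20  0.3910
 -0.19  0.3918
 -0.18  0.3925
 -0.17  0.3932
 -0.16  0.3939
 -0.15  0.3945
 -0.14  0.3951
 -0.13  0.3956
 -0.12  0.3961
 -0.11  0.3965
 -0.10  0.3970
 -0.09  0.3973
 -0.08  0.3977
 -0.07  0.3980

σ√T = 0.19·√0.25 = 0.0950
ln(S/K) + (r − q + σ²/2)T = ln(351/359) + (0.029 − 0.021 + 0.19²/2)·0.25 = -0.0225 + 0.0065 = -0.0160
d₁ = -0.0160 / 0.0950 = -0.1687 which rounds to -0.17
√T = √0.25 = 0.5000
φ(d₁) = φ(-0.17) = 0.3932
e^(−qT) = e^(−0.021·0.25) = 0.9948
vega = S·e^(−qT)·φ(d₁)·√T = 351·0.9948·0.3932·0.5000 = 68.6478

68.65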